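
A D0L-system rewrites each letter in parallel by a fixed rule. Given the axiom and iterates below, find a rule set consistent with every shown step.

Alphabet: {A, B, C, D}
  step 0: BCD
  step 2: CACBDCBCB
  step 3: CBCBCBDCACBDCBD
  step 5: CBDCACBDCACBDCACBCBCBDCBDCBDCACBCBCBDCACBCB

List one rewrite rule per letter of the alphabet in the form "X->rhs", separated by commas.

A->CB, B->D, C->CB, D->CA

  step 2 ⇒ step 3: CACBDCBCB ⇒ CB·CB·CB·D·CA·CB·D·CB·D
    A ↦ CB
    B ↦ D
    C ↦ CB
    D ↦ CA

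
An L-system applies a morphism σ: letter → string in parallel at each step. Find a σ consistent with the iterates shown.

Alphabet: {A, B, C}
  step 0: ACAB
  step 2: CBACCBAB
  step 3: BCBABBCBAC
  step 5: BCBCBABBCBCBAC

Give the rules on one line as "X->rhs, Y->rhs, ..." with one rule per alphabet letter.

  step 2 ⇒ step 3: CBACCBAB ⇒ B·C·BA·B·B·C·BA·C
    A ↦ BA
    B ↦ C
    C ↦ B

A->BA, B->C, C->B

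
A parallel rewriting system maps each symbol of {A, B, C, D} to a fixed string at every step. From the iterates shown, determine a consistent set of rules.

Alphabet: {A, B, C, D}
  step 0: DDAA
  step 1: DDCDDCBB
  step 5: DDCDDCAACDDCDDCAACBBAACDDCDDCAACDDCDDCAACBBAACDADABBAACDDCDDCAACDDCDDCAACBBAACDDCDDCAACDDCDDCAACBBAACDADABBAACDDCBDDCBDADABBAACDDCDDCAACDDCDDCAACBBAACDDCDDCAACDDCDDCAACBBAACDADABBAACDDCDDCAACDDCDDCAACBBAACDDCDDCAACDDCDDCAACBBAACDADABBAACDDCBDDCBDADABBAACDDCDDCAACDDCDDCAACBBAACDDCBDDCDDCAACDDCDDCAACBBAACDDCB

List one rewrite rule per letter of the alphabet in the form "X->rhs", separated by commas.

  step 0 ⇒ step 1: DDAA ⇒ DDC·DDC·B·B
    A ↦ B
    D ↦ DDC
    B ↦ DA  (constrained at step 1)
    C ↦ AAC  (constrained at step 1)

A->B, B->DA, C->AAC, D->DDC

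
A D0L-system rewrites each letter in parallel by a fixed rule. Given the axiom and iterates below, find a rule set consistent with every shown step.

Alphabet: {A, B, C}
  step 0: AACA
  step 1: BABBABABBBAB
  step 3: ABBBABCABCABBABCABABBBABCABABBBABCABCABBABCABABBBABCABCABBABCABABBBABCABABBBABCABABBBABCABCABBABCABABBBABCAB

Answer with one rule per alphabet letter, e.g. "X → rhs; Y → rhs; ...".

A->BAB, B->CAB, C->ABB

  step 0 ⇒ step 1: AACA ⇒ BAB·BAB·ABB·BAB
    A ↦ BAB
    C ↦ ABB
    B ↦ CAB  (constrained at step 1)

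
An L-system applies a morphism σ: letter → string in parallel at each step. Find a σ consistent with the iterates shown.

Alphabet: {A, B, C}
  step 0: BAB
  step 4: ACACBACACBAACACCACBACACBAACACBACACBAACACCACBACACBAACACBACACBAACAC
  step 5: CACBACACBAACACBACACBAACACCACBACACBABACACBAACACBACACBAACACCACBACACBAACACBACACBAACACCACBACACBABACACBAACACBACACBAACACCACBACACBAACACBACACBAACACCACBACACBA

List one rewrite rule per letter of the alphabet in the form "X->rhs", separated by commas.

  step 4 ⇒ step 5: ACACBACACBAACACCACBACACBAACACBACACBAACACCACBACACBAACACBACACBAACAC ⇒ CAC·BA·CAC·BA·A·CAC·BA·CAC·BA·A·CAC·CAC·BA·CAC·BA·BA·CAC·BA·A·CAC·BA·CAC·BA·A·CAC·CAC·BA·CAC·BA·A·CAC·BA·CAC·BA·A·CAC·CAC·BA·CAC·BA·BA·CAC·BA·A·CAC·BA·CAC·BA·A·CAC·CAC·BA·CAC·BA·A·CAC·BA·CAC·BA·A·CAC·CAC·BA·CAC·BA
    A ↦ CAC
    B ↦ A
    C ↦ BA

A->CAC, B->A, C->BA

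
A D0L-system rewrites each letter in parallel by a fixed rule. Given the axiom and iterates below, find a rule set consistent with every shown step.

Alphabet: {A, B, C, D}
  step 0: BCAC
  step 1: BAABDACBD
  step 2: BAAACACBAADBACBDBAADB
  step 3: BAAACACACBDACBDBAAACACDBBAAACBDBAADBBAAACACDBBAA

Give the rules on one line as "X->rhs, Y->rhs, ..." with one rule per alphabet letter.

A->AC, B->BAA, C->BD, D->DB

  step 2 ⇒ step 3: BAAACACBAADBACBDBAADB ⇒ BAA·AC·AC·AC·BD·AC·BD·BAA·AC·AC·DB·BAA·AC·BD·BAA·DB·BAA·AC·AC·DB·BAA
    A ↦ AC
    B ↦ BAA
    C ↦ BD
    D ↦ DB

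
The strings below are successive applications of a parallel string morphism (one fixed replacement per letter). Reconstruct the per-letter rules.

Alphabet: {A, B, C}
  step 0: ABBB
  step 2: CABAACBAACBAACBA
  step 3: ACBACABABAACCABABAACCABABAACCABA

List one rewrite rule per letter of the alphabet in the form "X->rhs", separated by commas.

A->BA, B->CA, C->AC

  step 2 ⇒ step 3: CABAACBAACBAACBA ⇒ AC·BA·CA·BA·BA·AC·CA·BA·BA·AC·CA·BA·BA·AC·CA·BA
    A ↦ BA
    B ↦ CA
    C ↦ AC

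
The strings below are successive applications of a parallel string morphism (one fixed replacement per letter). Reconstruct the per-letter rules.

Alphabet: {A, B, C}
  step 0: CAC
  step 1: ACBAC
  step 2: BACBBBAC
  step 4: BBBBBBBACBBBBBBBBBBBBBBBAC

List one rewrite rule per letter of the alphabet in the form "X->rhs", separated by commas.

A->B, B->BB, C->AC

  step 1 ⇒ step 2: ACBAC ⇒ B·AC·BB·B·AC
    A ↦ B
    B ↦ BB
    C ↦ AC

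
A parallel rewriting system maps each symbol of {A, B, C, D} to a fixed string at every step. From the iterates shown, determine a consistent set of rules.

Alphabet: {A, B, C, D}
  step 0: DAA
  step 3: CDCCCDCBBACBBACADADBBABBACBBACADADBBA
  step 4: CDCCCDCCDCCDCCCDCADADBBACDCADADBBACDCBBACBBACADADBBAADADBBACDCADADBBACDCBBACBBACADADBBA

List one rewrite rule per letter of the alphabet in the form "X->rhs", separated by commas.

A->BBA, B->AD, C->CDC, D->C

  step 3 ⇒ step 4: CDCCCDCBBACBBACADADBBABBACBBACADADBBA ⇒ CDC·C·CDC·CDC·CDC·C·CDC·AD·AD·BBA·CDC·AD·AD·BBA·CDC·BBA·C·BBA·C·AD·AD·BBA·AD·AD·BBA·CDC·AD·AD·BBA·CDC·BBA·C·BBA·C·AD·AD·BBA
    A ↦ BBA
    B ↦ AD
    C ↦ CDC
    D ↦ C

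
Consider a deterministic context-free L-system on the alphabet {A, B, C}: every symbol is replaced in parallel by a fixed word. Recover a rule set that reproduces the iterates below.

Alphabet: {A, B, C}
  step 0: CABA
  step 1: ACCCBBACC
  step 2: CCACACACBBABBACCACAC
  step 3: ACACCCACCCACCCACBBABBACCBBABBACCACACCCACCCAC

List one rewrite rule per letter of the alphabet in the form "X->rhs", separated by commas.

  step 2 ⇒ step 3: CCACACACBBABBACCACAC ⇒ AC·AC·CC·AC·CC·AC·CC·AC·BBA·BBA·CC·BBA·BBA·CC·AC·AC·CC·AC·CC·AC
    A ↦ CC
    B ↦ BBA
    C ↦ AC

A->CC, B->BBA, C->AC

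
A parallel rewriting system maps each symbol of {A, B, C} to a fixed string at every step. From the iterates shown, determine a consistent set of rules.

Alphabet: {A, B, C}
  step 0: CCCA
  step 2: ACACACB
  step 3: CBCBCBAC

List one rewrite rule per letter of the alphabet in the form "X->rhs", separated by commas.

  step 2 ⇒ step 3: ACACACB ⇒ C·B·C·B·C·B·AC
    A ↦ C
    B ↦ AC
    C ↦ B

A->C, B->AC, C->B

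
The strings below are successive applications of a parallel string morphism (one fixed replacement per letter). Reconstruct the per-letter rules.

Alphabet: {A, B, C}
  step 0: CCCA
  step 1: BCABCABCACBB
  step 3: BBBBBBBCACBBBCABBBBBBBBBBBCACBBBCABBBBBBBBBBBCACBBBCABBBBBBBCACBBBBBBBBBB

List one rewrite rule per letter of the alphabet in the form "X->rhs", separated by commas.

A->CBB, B->BB, C->BCA

  step 0 ⇒ step 1: CCCA ⇒ BCA·BCA·BCA·CBB
    A ↦ CBB
    C ↦ BCA
    B ↦ BB  (constrained at step 1)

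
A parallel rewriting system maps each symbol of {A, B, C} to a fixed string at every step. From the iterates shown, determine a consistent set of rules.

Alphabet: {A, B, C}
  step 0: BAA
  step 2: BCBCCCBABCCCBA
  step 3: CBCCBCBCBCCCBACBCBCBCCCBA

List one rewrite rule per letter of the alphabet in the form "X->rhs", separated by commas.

  step 2 ⇒ step 3: BCBCCCBABCCCBA ⇒ C·BC·C·BC·BC·BC·C·CBA·C·BC·BC·BC·C·CBA
    A ↦ CBA
    B ↦ C
    C ↦ BC

A->CBA, B->C, C->BC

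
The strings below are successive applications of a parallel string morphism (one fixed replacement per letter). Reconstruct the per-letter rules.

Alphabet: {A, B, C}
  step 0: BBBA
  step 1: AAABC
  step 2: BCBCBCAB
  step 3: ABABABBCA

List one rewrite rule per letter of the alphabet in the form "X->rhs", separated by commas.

  step 2 ⇒ step 3: BCBCBCAB ⇒ A·B·A·B·A·B·BC·A
    A ↦ BC
    B ↦ A
    C ↦ B

A->BC, B->A, C->B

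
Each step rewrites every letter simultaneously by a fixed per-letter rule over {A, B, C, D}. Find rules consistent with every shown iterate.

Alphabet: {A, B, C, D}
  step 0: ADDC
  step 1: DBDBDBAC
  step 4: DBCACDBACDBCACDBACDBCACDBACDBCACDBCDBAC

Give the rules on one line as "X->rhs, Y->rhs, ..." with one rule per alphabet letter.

  step 0 ⇒ step 1: ADDC ⇒ DB·DB·DB·AC
    A ↦ DB
    C ↦ AC
    D ↦ DB
    B ↦ C  (constrained at step 1)

A->DB, B->C, C->AC, D->DB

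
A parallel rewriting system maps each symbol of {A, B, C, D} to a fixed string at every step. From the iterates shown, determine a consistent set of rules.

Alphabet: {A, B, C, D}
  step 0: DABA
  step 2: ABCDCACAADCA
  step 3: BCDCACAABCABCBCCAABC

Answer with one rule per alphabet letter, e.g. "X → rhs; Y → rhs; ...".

  step 2 ⇒ step 3: ABCDCACAADCA ⇒ BC·DC·A·CA·A·BC·A·BC·BC·CA·A·BC
    A ↦ BC
    B ↦ DC
    C ↦ A
    D ↦ CA

A->BC, B->DC, C->A, D->CA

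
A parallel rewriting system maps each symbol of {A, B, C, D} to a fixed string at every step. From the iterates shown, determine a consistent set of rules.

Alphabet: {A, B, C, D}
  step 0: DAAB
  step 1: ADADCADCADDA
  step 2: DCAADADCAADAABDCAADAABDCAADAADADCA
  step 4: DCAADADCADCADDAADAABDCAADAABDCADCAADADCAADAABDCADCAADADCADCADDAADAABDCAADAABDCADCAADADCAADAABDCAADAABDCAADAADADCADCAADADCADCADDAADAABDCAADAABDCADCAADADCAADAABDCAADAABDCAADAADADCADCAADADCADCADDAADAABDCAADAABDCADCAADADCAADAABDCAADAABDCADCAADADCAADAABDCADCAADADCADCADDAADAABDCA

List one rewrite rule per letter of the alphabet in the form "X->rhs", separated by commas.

  step 1 ⇒ step 2: ADADCADCADDA ⇒ DCA·ADA·DCA·ADA·AB·DCA·ADA·AB·DCA·ADA·ADA·DCA
    A ↦ DCA
    C ↦ AB
    D ↦ ADA
  step 0 ⇒ step 1: DAAB ⇒ ADA·DCA·DCA·DDA
    B ↦ DDA

A->DCA, B->DDA, C->AB, D->ADA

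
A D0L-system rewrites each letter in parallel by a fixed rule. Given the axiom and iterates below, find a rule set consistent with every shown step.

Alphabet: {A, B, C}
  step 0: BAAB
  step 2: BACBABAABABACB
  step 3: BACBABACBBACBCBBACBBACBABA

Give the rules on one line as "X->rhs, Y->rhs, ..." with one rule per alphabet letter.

A->CB, B->BA, C->A

  step 2 ⇒ step 3: BACBABAABABACB ⇒ BA·CB·A·BA·CB·BA·CB·CB·BA·CB·BA·CB·A·BA
    A ↦ CB
    B ↦ BA
    C ↦ A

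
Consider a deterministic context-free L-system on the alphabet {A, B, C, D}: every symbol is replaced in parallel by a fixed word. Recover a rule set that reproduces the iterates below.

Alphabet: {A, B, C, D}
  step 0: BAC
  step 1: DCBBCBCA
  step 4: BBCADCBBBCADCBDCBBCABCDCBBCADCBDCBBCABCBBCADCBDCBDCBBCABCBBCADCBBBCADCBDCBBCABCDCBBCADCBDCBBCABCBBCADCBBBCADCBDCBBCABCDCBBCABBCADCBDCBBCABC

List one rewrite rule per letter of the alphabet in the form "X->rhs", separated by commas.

  step 0 ⇒ step 1: BAC ⇒ DCB·BC·BCA
    A ↦ BC
    B ↦ DCB
    C ↦ BCA
    D ↦ B  (constrained at step 1)

A->BC, B->DCB, C->BCA, D->B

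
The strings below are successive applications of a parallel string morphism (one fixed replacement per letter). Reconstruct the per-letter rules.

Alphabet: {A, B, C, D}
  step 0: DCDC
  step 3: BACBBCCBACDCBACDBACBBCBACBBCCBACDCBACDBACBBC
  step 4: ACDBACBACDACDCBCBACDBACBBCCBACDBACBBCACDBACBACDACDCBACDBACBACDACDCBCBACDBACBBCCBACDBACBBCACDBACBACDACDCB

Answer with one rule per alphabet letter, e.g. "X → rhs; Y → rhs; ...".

A->BA, B->ACD, C->CB, D->BC

  step 3 ⇒ step 4: BACBBCCBACDCBACDBACBBCBACBBCCBACDCBACDBACBBC ⇒ ACD·BA·CB·ACD·ACD·CB·CB·ACD·BA·CB·BC·CB·ACD·BA·CB·BC·ACD·BA·CB·ACD·ACD·CB·ACD·BA·CB·ACD·ACD·CB·CB·ACD·BA·CB·BC·CB·ACD·BA·CB·BC·ACD·BA·CB·ACD·ACD·CB
    A ↦ BA
    B ↦ ACD
    C ↦ CB
    D ↦ BC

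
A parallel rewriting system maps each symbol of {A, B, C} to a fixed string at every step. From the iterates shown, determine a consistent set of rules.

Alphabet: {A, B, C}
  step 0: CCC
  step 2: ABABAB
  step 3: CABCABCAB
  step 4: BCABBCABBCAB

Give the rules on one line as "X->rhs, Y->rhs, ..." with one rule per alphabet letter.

  step 3 ⇒ step 4: CABCABCAB ⇒ B·C·AB·B·C·AB·B·C·AB
    A ↦ C
    B ↦ AB
    C ↦ B

A->C, B->AB, C->B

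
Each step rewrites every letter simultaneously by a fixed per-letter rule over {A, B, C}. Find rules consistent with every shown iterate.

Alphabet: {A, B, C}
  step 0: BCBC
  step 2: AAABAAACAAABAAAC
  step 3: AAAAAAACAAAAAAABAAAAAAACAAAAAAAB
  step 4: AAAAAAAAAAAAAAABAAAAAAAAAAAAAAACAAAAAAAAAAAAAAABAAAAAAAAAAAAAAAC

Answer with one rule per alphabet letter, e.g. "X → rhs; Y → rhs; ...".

A->AA, B->AC, C->AB

  step 3 ⇒ step 4: AAAAAAACAAAAAAABAAAAAAACAAAAAAAB ⇒ AA·AA·AA·AA·AA·AA·AA·AB·AA·AA·AA·AA·AA·AA·AA·AC·AA·AA·AA·AA·AA·AA·AA·AB·AA·AA·AA·AA·AA·AA·AA·AC
    A ↦ AA
    B ↦ AC
    C ↦ AB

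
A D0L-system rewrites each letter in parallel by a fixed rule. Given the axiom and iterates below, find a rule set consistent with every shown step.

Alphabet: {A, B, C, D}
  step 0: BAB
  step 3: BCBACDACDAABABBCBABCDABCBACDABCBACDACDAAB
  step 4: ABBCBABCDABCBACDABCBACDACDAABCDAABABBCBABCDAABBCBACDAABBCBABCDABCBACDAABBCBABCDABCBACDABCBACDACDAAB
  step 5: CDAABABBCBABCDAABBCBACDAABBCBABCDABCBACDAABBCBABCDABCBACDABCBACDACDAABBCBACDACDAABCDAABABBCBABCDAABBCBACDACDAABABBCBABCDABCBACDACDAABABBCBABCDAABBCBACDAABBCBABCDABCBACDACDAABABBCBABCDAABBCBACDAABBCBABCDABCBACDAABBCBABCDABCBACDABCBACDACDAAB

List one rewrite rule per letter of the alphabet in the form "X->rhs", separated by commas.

  step 4 ⇒ step 5: ABBCBABCDABCBACDABCBACDACDAABCDAABABBCBABCDAABBCBACDAABBCBABCDABCBACDAABBCBABCDABCBACDABCBACDACDAAB ⇒ CDA·AB·AB·BCB·AB·CDA·AB·BCB·A·CDA·AB·BCB·AB·CDA·BCB·A·CDA·AB·BCB·AB·CDA·BCB·A·CDA·BCB·A·CDA·CDA·AB·BCB·A·CDA·CDA·AB·CDA·AB·AB·BCB·AB·CDA·AB·BCB·A·CDA·CDA·AB·AB·BCB·AB·CDA·BCB·A·CDA·CDA·AB·AB·BCB·AB·CDA·AB·BCB·A·CDA·AB·BCB·AB·CDA·BCB·A·CDA·CDA·AB·AB·BCB·AB·CDA·AB·BCB·A·CDA·AB·BCB·AB·CDA·BCB·A·CDA·AB·BCB·AB·CDA·BCB·A·CDA·BCB·A·CDA·CDA·AB
    A ↦ CDA
    B ↦ AB
    C ↦ BCB
    D ↦ A

A->CDA, B->AB, C->BCB, D->A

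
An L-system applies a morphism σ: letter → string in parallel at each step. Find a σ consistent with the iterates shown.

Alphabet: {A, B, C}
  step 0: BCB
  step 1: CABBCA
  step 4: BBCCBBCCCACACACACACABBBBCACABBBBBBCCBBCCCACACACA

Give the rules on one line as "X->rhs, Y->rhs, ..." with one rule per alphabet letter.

A->CC, B->CA, C->BB

  step 0 ⇒ step 1: BCB ⇒ CA·BB·CA
    B ↦ CA
    C ↦ BB
    A ↦ CC  (constrained at step 1)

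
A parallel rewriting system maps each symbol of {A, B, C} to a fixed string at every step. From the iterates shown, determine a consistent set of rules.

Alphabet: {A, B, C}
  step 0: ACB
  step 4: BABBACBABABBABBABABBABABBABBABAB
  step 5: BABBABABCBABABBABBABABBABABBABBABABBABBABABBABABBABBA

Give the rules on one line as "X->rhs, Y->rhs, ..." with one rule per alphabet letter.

  step 4 ⇒ step 5: BABBACBABABBABBABABBABABBABBABAB ⇒ BA·B·BA·BA·B·CBA·BA·B·BA·B·BA·BA·B·BA·BA·B·BA·B·BA·BA·B·BA·B·BA·BA·B·BA·BA·B·BA·B·BA
    A ↦ B
    B ↦ BA
    C ↦ CBA

A->B, B->BA, C->CBA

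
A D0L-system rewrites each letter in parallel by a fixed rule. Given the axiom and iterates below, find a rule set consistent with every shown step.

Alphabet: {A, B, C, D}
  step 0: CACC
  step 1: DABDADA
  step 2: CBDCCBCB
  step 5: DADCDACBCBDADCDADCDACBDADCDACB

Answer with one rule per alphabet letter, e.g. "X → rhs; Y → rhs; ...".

  step 1 ⇒ step 2: DABDADA ⇒ C·B·DC·C·B·C·B
    A ↦ B
    B ↦ DC
    D ↦ C
  step 0 ⇒ step 1: CACC ⇒ DA·B·DA·DA
    C ↦ DA

A->B, B->DC, C->DA, D->C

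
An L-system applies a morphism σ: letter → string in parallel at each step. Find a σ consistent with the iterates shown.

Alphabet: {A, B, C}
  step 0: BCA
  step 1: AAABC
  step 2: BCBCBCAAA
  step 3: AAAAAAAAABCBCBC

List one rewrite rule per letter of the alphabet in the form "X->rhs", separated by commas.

A->BC, B->AA, C->A

  step 2 ⇒ step 3: BCBCBCAAA ⇒ AA·A·AA·A·AA·A·BC·BC·BC
    A ↦ BC
    B ↦ AA
    C ↦ A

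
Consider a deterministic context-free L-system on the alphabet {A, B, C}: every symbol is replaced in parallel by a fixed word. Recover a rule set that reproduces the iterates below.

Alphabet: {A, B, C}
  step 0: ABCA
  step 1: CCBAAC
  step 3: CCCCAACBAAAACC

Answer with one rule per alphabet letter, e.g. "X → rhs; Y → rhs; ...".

  step 0 ⇒ step 1: ABCA ⇒ C·CB·AA·C
    A ↦ C
    B ↦ CB
    C ↦ AA

A->C, B->CB, C->AA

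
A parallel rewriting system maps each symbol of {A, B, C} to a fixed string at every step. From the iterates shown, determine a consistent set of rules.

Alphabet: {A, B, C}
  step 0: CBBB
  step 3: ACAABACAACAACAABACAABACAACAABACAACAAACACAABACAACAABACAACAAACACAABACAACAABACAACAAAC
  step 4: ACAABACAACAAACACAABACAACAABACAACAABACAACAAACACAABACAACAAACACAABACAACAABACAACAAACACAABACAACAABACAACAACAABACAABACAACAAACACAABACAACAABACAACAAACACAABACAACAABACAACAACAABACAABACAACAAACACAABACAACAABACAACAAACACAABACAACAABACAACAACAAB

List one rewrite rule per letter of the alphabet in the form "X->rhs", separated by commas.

A->ACA, B->AAC, C->AB

  step 3 ⇒ step 4: ACAABACAACAACAABACAABACAACAABACAACAAACACAABACAACAABACAACAAACACAABACAACAABACAACAAAC ⇒ ACA·AB·ACA·ACA·AAC·ACA·AB·ACA·ACA·AB·ACA·ACA·AB·ACA·ACA·AAC·ACA·AB·ACA·ACA·AAC·ACA·AB·ACA·ACA·AB·ACA·ACA·AAC·ACA·AB·ACA·ACA·AB·ACA·ACA·ACA·AB·ACA·AB·ACA·ACA·AAC·ACA·AB·ACA·ACA·AB·ACA·ACA·AAC·ACA·AB·ACA·ACA·AB·ACA·ACA·ACA·AB·ACA·AB·ACA·ACA·AAC·ACA·AB·ACA·ACA·AB·ACA·ACA·AAC·ACA·AB·ACA·ACA·AB·ACA·ACA·ACA·AB
    A ↦ ACA
    B ↦ AAC
    C ↦ AB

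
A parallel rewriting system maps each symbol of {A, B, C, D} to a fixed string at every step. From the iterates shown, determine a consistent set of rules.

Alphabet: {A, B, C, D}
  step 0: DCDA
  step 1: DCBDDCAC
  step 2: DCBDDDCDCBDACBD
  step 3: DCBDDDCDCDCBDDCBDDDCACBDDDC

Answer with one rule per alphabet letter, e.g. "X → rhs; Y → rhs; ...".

A->AC, B->D, C->BD, D->DC

  step 2 ⇒ step 3: DCBDDDCDCBDACBD ⇒ DC·BD·D·DC·DC·DC·BD·DC·BD·D·DC·AC·BD·D·DC
    A ↦ AC
    B ↦ D
    C ↦ BD
    D ↦ DC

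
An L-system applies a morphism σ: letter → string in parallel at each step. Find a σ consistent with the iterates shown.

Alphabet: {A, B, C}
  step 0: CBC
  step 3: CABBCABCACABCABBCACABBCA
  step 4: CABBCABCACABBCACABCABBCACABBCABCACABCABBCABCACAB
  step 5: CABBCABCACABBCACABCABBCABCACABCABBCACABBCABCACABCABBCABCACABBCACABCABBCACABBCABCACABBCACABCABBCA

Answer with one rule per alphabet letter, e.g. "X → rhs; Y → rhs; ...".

  step 4 ⇒ step 5: CABBCABCACABBCACABCABBCACABBCABCACABCABBCABCACAB ⇒ CA·B·BCA·BCA·CA·B·BCA·CA·B·CA·B·BCA·BCA·CA·B·CA·B·BCA·CA·B·BCA·BCA·CA·B·CA·B·BCA·BCA·CA·B·BCA·CA·B·CA·B·BCA·CA·B·BCA·BCA·CA·B·BCA·CA·B·CA·B·BCA
    A ↦ B
    B ↦ BCA
    C ↦ CA

A->B, B->BCA, C->CA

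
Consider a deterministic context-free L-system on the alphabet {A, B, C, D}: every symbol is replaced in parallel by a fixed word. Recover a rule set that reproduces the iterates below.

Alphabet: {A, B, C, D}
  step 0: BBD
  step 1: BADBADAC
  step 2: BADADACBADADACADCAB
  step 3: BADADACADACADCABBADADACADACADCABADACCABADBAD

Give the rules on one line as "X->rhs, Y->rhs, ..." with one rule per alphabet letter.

A->AD, B->BAD, C->CAB, D->AC

  step 2 ⇒ step 3: BADADACBADADACADCAB ⇒ BAD·AD·AC·AD·AC·AD·CAB·BAD·AD·AC·AD·AC·AD·CAB·AD·AC·CAB·AD·BAD
    A ↦ AD
    B ↦ BAD
    C ↦ CAB
    D ↦ AC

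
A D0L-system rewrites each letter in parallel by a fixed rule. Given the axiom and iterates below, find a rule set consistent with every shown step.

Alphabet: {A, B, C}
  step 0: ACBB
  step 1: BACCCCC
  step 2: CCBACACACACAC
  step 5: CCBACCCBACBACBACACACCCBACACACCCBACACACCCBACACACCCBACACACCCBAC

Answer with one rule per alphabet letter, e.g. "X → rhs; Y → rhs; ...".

  step 1 ⇒ step 2: BACCCCC ⇒ CC·B·AC·AC·AC·AC·AC
    A ↦ B
    B ↦ CC
    C ↦ AC

A->B, B->CC, C->AC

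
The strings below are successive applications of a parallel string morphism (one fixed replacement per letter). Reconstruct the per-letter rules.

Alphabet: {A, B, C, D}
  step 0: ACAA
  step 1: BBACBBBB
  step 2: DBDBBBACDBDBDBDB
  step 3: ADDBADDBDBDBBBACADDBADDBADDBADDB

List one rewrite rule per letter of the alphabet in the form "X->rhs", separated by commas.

A->BB, B->DB, C->AC, D->AD

  step 2 ⇒ step 3: DBDBBBACDBDBDBDB ⇒ AD·DB·AD·DB·DB·DB·BB·AC·AD·DB·AD·DB·AD·DB·AD·DB
    A ↦ BB
    B ↦ DB
    C ↦ AC
    D ↦ AD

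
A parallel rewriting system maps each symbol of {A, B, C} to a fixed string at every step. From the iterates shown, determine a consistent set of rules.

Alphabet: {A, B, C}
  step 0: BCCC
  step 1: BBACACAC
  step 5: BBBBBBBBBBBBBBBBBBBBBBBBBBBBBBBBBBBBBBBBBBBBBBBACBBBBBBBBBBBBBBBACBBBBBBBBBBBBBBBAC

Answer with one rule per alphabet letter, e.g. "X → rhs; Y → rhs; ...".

A->B, B->BB, C->AC

  step 0 ⇒ step 1: BCCC ⇒ BB·AC·AC·AC
    B ↦ BB
    C ↦ AC
    A ↦ B  (constrained at step 1)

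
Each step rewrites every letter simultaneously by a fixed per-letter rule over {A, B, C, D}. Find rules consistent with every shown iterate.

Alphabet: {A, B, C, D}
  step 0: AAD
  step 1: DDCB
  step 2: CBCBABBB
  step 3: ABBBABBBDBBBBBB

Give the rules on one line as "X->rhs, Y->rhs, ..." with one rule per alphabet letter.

  step 2 ⇒ step 3: CBCBABBB ⇒ AB·BB·AB·BB·D·BB·BB·BB
    A ↦ D
    B ↦ BB
    C ↦ AB
  step 0 ⇒ step 1: AAD ⇒ D·D·CB
    D ↦ CB

A->D, B->BB, C->AB, D->CB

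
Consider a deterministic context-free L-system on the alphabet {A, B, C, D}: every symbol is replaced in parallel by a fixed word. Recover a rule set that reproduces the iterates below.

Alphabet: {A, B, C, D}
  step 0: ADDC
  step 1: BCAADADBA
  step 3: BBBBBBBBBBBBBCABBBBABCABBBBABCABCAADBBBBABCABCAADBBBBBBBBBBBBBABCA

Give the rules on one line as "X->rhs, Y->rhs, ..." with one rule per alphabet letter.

A->BCA, B->BBB, C->BA, D->AD

  step 0 ⇒ step 1: ADDC ⇒ BCA·AD·AD·BA
    A ↦ BCA
    C ↦ BA
    D ↦ AD
    B ↦ BBB  (constrained at step 1)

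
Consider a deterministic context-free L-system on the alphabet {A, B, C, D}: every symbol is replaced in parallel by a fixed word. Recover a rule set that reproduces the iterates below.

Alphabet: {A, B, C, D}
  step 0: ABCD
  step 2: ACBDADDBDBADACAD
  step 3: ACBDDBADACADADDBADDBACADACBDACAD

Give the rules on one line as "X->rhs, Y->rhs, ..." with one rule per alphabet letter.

  step 2 ⇒ step 3: ACBDADDBDBADACAD ⇒ AC·BD·DB·AD·AC·AD·AD·DB·AD·DB·AC·AD·AC·BD·AC·AD
    A ↦ AC
    B ↦ DB
    C ↦ BD
    D ↦ AD

A->AC, B->DB, C->BD, D->AD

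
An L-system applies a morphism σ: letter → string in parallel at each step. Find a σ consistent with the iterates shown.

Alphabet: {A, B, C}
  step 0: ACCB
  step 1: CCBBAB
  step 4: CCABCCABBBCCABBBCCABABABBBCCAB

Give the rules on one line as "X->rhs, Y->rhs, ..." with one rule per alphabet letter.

  step 0 ⇒ step 1: ACCB ⇒ CC·B·B·AB
    A ↦ CC
    B ↦ AB
    C ↦ B

A->CC, B->AB, C->B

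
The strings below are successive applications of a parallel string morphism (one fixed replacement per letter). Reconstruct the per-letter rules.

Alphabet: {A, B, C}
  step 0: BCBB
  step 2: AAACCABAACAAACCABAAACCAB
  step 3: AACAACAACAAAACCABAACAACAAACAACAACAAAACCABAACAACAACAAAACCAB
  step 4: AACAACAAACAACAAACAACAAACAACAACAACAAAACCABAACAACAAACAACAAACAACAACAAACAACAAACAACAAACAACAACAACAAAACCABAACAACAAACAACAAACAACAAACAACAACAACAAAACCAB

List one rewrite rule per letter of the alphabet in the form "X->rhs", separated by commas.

  step 3 ⇒ step 4: AACAACAACAAAACCABAACAACAAACAACAACAAAACCABAACAACAACAAAACCAB ⇒ AAC·AAC·A·AAC·AAC·A·AAC·AAC·A·AAC·AAC·AAC·AAC·A·A·AAC·CAB·AAC·AAC·A·AAC·AAC·A·AAC·AAC·AAC·A·AAC·AAC·A·AAC·AAC·A·AAC·AAC·AAC·AAC·A·A·AAC·CAB·AAC·AAC·A·AAC·AAC·A·AAC·AAC·A·AAC·AAC·AAC·AAC·A·A·AAC·CAB
    A ↦ AAC
    B ↦ CAB
    C ↦ A

A->AAC, B->CAB, C->A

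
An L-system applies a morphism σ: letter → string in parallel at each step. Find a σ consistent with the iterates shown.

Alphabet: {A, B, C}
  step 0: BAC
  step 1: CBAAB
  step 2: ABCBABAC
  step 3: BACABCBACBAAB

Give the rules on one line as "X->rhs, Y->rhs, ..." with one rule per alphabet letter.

  step 2 ⇒ step 3: ABCBABAC ⇒ BA·C·AB·C·BA·C·BA·AB
    A ↦ BA
    B ↦ C
    C ↦ AB

A->BA, B->C, C->AB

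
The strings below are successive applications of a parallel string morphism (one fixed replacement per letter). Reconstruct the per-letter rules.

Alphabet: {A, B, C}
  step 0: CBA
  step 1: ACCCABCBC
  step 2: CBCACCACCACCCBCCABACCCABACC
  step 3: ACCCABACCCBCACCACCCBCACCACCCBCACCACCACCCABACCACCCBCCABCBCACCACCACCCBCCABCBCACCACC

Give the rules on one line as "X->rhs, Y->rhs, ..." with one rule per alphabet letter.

A->CBC, B->CAB, C->ACC

  step 2 ⇒ step 3: CBCACCACCACCCBCCABACCCABACC ⇒ ACC·CAB·ACC·CBC·ACC·ACC·CBC·ACC·ACC·CBC·ACC·ACC·ACC·CAB·ACC·ACC·CBC·CAB·CBC·ACC·ACC·ACC·CBC·CAB·CBC·ACC·ACC
    A ↦ CBC
    B ↦ CAB
    C ↦ ACC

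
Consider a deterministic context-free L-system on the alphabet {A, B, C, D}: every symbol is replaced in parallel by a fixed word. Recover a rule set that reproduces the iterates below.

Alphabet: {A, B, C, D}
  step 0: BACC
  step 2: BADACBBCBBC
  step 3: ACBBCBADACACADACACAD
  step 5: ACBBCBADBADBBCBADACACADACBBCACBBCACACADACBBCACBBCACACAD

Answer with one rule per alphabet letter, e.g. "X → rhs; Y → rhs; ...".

  step 2 ⇒ step 3: BADACBBCBBC ⇒ AC·B·BC·B·AD·AC·AC·AD·AC·AC·AD
    A ↦ B
    B ↦ AC
    C ↦ AD
    D ↦ BC

A->B, B->AC, C->AD, D->BC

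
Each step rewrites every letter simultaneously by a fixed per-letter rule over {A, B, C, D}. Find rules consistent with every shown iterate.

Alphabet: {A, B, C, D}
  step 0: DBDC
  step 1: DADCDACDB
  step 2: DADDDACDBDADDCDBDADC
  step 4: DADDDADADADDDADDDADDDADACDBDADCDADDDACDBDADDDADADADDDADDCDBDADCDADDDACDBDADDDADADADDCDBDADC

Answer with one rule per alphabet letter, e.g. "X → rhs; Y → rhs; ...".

A->DD, B->DC, C->CDB, D->DA

  step 1 ⇒ step 2: DADCDACDB ⇒ DA·DD·DA·CDB·DA·DD·CDB·DA·DC
    A ↦ DD
    B ↦ DC
    C ↦ CDB
    D ↦ DA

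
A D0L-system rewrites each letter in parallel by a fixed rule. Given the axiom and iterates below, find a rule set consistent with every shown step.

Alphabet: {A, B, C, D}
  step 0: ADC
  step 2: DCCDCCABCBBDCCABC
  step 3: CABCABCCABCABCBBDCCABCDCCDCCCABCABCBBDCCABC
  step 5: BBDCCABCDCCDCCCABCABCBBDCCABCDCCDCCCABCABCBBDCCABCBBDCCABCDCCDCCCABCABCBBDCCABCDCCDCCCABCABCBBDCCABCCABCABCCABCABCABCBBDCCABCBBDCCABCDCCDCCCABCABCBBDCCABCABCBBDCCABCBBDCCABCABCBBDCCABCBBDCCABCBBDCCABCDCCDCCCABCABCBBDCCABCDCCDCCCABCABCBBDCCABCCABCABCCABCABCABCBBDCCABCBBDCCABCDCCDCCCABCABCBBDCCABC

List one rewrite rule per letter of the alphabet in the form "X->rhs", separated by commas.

A->BB, B->DCC, C->ABC, D->C

  step 2 ⇒ step 3: DCCDCCABCBBDCCABC ⇒ C·ABC·ABC·C·ABC·ABC·BB·DCC·ABC·DCC·DCC·C·ABC·ABC·BB·DCC·ABC
    A ↦ BB
    B ↦ DCC
    C ↦ ABC
    D ↦ C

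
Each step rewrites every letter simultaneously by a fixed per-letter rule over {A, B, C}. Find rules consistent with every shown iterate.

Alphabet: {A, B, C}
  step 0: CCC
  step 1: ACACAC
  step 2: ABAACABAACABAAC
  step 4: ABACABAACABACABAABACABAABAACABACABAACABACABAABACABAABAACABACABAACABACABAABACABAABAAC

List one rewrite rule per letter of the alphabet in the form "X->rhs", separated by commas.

  step 1 ⇒ step 2: ACACAC ⇒ ABA·AC·ABA·AC·ABA·AC
    A ↦ ABA
    C ↦ AC
    B ↦ C  (constrained at step 2)

A->ABA, B->C, C->AC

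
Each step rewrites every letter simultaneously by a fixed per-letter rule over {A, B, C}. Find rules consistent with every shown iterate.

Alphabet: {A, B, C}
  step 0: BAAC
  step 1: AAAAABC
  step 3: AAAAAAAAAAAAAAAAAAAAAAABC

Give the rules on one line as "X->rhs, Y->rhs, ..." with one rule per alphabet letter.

A->AA, B->A, C->BC

  step 0 ⇒ step 1: BAAC ⇒ A·AA·AA·BC
    A ↦ AA
    B ↦ A
    C ↦ BC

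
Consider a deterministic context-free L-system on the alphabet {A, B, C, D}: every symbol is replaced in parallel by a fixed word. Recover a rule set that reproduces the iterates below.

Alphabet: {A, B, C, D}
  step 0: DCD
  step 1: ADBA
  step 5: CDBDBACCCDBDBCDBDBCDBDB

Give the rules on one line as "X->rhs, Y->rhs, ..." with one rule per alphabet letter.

  step 0 ⇒ step 1: DCD ⇒ A·DB·A
    C ↦ DB
    D ↦ A
    A ↦ C  (constrained at step 1)
    B ↦ CC  (constrained at step 1)

A->C, B->CC, C->DB, D->A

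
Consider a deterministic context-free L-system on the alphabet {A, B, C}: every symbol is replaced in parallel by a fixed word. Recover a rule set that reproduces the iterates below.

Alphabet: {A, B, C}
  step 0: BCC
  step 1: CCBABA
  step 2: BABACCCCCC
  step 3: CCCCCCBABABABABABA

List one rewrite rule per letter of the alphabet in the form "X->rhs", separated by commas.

A->C, B->CC, C->BA

  step 2 ⇒ step 3: BABACCCCCC ⇒ CC·C·CC·C·BA·BA·BA·BA·BA·BA
    A ↦ C
    B ↦ CC
    C ↦ BA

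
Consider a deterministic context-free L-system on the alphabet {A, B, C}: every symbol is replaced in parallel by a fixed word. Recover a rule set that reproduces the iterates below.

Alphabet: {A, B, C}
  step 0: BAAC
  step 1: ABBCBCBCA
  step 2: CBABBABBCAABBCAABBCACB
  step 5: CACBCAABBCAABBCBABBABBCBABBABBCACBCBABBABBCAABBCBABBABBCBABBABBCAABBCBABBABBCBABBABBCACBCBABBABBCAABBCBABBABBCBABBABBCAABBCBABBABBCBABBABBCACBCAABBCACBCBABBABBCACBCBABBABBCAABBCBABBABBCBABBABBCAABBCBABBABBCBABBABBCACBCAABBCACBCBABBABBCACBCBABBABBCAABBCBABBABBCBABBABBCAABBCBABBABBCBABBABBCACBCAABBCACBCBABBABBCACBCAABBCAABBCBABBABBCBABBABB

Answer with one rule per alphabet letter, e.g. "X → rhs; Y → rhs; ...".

A->CB, B->ABB, C->CA

  step 1 ⇒ step 2: ABBCBCBCA ⇒ CB·ABB·ABB·CA·ABB·CA·ABB·CA·CB
    A ↦ CB
    B ↦ ABB
    C ↦ CA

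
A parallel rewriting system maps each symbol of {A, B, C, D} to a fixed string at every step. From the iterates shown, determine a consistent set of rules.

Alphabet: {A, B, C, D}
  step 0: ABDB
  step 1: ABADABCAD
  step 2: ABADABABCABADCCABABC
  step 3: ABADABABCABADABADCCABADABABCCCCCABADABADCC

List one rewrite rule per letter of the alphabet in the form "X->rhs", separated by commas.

  step 2 ⇒ step 3: ABADABABCABADCCABABC ⇒ AB·AD·AB·ABC·AB·AD·AB·AD·CC·AB·AD·AB·ABC·CC·CC·AB·AD·AB·AD·CC
    A ↦ AB
    B ↦ AD
    C ↦ CC
    D ↦ ABC

A->AB, B->AD, C->CC, D->ABC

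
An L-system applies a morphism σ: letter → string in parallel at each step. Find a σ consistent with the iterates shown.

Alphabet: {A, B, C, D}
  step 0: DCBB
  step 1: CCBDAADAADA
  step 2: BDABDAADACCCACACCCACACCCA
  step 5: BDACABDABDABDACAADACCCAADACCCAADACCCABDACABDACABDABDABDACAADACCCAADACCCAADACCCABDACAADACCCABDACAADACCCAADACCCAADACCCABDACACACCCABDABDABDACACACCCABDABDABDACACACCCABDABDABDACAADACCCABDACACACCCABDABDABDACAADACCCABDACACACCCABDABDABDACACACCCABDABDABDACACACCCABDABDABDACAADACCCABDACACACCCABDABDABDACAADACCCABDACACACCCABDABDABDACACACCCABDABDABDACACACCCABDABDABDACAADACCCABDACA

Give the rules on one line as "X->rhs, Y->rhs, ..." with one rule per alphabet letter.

  step 1 ⇒ step 2: CCBDAADAADA ⇒ BDA·BDA·ADA·CC·CA·CA·CC·CA·CA·CC·CA
    A ↦ CA
    B ↦ ADA
    C ↦ BDA
    D ↦ CC

A->CA, B->ADA, C->BDA, D->CC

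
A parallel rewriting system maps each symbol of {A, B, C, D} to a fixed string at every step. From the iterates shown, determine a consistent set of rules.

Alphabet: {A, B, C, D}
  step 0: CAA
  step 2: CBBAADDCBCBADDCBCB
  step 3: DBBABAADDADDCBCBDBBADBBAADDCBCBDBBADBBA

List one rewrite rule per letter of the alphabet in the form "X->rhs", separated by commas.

A->ADD, B->BA, C->DB, D->CB

  step 2 ⇒ step 3: CBBAADDCBCBADDCBCB ⇒ DB·BA·BA·ADD·ADD·CB·CB·DB·BA·DB·BA·ADD·CB·CB·DB·BA·DB·BA
    A ↦ ADD
    B ↦ BA
    C ↦ DB
    D ↦ CB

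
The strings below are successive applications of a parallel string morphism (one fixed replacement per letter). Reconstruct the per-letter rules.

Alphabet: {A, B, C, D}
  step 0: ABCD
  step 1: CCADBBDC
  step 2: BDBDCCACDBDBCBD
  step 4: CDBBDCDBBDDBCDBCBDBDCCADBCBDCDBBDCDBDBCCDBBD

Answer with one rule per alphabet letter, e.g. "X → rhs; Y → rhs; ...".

  step 1 ⇒ step 2: CCADBBDC ⇒ BD·BD·CCA·C·DB·DB·C·BD
    A ↦ CCA
    B ↦ DB
    C ↦ BD
    D ↦ C

A->CCA, B->DB, C->BD, D->C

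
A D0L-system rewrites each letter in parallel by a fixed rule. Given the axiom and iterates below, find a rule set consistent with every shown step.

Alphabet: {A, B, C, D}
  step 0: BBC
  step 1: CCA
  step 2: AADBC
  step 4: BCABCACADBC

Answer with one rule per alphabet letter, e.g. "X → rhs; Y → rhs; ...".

A->DBC, B->C, C->A, D->B

  step 1 ⇒ step 2: CCA ⇒ A·A·DBC
    A ↦ DBC
    C ↦ A
  step 0 ⇒ step 1: BBC ⇒ C·C·A
    B ↦ C
    D ↦ B  (constrained at step 2)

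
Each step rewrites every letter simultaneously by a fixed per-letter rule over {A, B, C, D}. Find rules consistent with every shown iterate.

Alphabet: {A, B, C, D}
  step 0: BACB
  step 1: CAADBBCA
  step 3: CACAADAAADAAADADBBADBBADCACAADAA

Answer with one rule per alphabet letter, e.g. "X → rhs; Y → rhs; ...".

  step 0 ⇒ step 1: BACB ⇒ CA·AD·BB·CA
    A ↦ AD
    B ↦ CA
    C ↦ BB
    D ↦ AA  (constrained at step 1)

A->AD, B->CA, C->BB, D->AA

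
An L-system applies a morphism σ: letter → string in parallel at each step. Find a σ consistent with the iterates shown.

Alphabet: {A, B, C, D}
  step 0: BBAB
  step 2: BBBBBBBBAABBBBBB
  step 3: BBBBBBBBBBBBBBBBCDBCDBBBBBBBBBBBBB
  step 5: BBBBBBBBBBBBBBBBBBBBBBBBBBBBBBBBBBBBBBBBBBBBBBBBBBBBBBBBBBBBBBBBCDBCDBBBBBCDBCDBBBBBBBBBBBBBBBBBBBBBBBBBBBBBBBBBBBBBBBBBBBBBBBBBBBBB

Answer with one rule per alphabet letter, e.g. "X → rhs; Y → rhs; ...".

A->CDB, B->BB, C->A, D->A

  step 2 ⇒ step 3: BBBBBBBBAABBBBBB ⇒ BB·BB·BB·BB·BB·BB·BB·BB·CDB·CDB·BB·BB·BB·BB·BB·BB
    A ↦ CDB
    B ↦ BB
    C ↦ A  (constrained at step 3)
    D ↦ A  (constrained at step 3)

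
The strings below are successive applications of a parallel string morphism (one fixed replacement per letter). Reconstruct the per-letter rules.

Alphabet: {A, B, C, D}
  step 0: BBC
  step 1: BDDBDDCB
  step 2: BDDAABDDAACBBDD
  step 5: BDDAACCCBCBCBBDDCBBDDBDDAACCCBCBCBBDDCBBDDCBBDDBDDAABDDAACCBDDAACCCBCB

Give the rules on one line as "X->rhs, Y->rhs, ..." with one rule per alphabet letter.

A->C, B->BDD, C->CB, D->A

  step 1 ⇒ step 2: BDDBDDCB ⇒ BDD·A·A·BDD·A·A·CB·BDD
    B ↦ BDD
    C ↦ CB
    D ↦ A
    A ↦ C  (constrained at step 2)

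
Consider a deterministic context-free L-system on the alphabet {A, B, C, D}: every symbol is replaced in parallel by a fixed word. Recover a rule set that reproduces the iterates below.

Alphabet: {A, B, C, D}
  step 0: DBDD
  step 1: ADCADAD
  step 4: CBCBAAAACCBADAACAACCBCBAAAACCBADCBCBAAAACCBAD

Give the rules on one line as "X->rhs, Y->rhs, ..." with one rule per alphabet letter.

  step 0 ⇒ step 1: DBDD ⇒ AD·C·AD·AD
    B ↦ C
    D ↦ AD
    A ↦ CB  (constrained at step 1)
    C ↦ AA  (constrained at step 1)

A->CB, B->C, C->AA, D->AD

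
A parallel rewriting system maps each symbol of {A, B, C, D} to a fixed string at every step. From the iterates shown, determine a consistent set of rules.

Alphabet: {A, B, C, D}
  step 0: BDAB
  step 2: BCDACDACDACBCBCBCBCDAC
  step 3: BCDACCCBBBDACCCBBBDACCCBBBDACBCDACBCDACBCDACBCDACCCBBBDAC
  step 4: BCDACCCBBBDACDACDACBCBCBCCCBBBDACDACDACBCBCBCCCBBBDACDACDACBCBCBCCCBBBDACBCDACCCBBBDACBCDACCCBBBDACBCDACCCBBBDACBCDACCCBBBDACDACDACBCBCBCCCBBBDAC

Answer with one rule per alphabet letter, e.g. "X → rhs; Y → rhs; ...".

A->BB, B->BC, C->DAC, D->CCB

  step 3 ⇒ step 4: BCDACCCBBBDACCCBBBDACCCBBBDACBCDACBCDACBCDACBCDACCCBBBDAC ⇒ BC·DAC·CCB·BB·DAC·DAC·DAC·BC·BC·BC·CCB·BB·DAC·DAC·DAC·BC·BC·BC·CCB·BB·DAC·DAC·DAC·BC·BC·BC·CCB·BB·DAC·BC·DAC·CCB·BB·DAC·BC·DAC·CCB·BB·DAC·BC·DAC·CCB·BB·DAC·BC·DAC·CCB·BB·DAC·DAC·DAC·BC·BC·BC·CCB·BB·DAC
    A ↦ BB
    B ↦ BC
    C ↦ DAC
    D ↦ CCB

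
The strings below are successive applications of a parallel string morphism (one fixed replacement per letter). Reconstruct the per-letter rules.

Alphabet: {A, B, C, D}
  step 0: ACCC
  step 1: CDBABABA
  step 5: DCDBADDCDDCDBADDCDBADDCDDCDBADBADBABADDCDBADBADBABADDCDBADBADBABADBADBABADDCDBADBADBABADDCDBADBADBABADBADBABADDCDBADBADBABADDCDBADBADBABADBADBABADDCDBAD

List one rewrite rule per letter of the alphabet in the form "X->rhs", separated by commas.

  step 0 ⇒ step 1: ACCC ⇒ CD·BA·BA·BA
    A ↦ CD
    C ↦ BA
    B ↦ D  (constrained at step 1)
    D ↦ BAD  (constrained at step 1)

A->CD, B->D, C->BA, D->BAD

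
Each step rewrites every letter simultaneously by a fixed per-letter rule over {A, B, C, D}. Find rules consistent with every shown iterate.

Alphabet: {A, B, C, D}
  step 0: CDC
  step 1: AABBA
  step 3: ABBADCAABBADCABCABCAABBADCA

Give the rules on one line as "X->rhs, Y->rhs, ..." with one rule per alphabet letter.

A->DCA, B->BC, C->A, D->ABB

  step 0 ⇒ step 1: CDC ⇒ A·ABB·A
    C ↦ A
    D ↦ ABB
    A ↦ DCA  (constrained at step 1)
    B ↦ BC  (constrained at step 1)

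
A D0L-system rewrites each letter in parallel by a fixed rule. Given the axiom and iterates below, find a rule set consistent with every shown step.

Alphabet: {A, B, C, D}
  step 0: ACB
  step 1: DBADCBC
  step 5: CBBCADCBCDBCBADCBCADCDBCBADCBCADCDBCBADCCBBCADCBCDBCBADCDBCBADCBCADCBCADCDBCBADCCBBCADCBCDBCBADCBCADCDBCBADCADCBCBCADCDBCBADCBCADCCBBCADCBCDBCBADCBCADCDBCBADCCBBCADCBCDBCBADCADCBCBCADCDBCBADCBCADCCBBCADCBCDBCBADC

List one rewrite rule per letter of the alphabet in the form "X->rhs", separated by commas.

A->DB, B->BC, C->ADC, D->CB

  step 0 ⇒ step 1: ACB ⇒ DB·ADC·BC
    A ↦ DB
    B ↦ BC
    C ↦ ADC
    D ↦ CB  (constrained at step 1)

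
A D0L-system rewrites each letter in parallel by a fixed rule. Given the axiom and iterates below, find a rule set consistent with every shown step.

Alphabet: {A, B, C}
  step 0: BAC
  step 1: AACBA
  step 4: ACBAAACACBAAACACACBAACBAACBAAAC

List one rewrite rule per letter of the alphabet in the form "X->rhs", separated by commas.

A->AC, B->A, C->BA

  step 0 ⇒ step 1: BAC ⇒ A·AC·BA
    A ↦ AC
    B ↦ A
    C ↦ BA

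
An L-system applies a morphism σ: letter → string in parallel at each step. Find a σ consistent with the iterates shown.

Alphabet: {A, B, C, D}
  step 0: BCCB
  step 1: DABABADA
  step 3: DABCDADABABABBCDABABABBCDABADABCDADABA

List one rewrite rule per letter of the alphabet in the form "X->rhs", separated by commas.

A->BC, B->DA, C->BA, D->BAB

  step 0 ⇒ step 1: BCCB ⇒ DA·BA·BA·DA
    B ↦ DA
    C ↦ BA
    A ↦ BC  (constrained at step 1)
    D ↦ BAB  (constrained at step 1)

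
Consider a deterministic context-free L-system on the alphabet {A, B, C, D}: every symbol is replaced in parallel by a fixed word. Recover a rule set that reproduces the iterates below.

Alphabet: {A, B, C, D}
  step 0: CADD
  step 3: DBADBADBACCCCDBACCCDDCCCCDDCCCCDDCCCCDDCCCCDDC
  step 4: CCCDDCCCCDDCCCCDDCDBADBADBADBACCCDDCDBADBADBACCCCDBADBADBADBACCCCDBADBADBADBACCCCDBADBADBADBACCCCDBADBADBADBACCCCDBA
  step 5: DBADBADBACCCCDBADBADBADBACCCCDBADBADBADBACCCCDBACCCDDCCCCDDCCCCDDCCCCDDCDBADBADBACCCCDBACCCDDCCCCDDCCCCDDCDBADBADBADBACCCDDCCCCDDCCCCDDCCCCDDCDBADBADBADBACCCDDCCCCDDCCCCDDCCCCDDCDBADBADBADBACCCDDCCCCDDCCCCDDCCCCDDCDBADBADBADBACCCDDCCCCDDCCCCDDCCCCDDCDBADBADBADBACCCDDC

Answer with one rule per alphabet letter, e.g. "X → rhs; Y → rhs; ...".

A->C, B->CDD, C->DBA, D->CC

  step 4 ⇒ step 5: CCCDDCCCCDDCCCCDDCDBADBADBADBACCCDDCDBADBADBACCCCDBADBADBADBACCCCDBADBADBADBACCCCDBADBADBADBACCCCDBADBADBADBACCCCDBA ⇒ DBA·DBA·DBA·CC·CC·DBA·DBA·DBA·DBA·CC·CC·DBA·DBA·DBA·DBA·CC·CC·DBA·CC·CDD·C·CC·CDD·C·CC·CDD·C·CC·CDD·C·DBA·DBA·DBA·CC·CC·DBA·CC·CDD·C·CC·CDD·C·CC·CDD·C·DBA·DBA·DBA·DBA·CC·CDD·C·CC·CDD·C·CC·CDD·C·CC·CDD·C·DBA·DBA·DBA·DBA·CC·CDD·C·CC·CDD·C·CC·CDD·C·CC·CDD·C·DBA·DBA·DBA·DBA·CC·CDD·C·CC·CDD·C·CC·CDD·C·CC·CDD·C·DBA·DBA·DBA·DBA·CC·CDD·C·CC·CDD·C·CC·CDD·C·CC·CDD·C·DBA·DBA·DBA·DBA·CC·CDD·C
    A ↦ C
    B ↦ CDD
    C ↦ DBA
    D ↦ CC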